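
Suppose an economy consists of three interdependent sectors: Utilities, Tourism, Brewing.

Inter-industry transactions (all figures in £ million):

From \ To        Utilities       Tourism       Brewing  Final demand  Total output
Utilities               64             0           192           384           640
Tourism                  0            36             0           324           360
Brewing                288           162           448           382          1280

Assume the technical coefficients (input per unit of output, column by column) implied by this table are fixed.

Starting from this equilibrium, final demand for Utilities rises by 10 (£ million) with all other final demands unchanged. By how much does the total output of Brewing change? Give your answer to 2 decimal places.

Technical coefficients a_ij = z_ij / X_j:
  a_UU = 64/640 = 0.10, a_TU = 0/640 = 0.00, a_BU = 288/640 = 0.45
  a_UT = 0/360 = 0.00, a_TT = 36/360 = 0.10, a_BT = 162/360 = 0.45
  a_UB = 192/1280 = 0.15, a_TB = 0/1280 = 0.00, a_BB = 448/1280 = 0.35
I − A =
  [   0.90     0.00    -0.15]
  [   0.00     0.90     0.00]
  [  -0.45    -0.45     0.65]
Cofactors of I−A, C_ij = (−1)^(i+j)·(minor ij) (rows/columns in the sector order above):
  C_11 = (0.90)(0.65) − (0.00)(-0.45) = 0.5850
  C_12 = −[(0.00)(0.65) − (0.00)(-0.45)] = 0.0000
  C_13 = (0.00)(-0.45) − (0.90)(-0.45) = 0.4050
  C_21 = −[(0.00)(0.65) − (-0.15)(-0.45)] = 0.0675
  C_22 = (0.90)(0.65) − (-0.15)(-0.45) = 0.5175
  C_23 = −[(0.90)(-0.45) − (0.00)(-0.45)] = 0.4050
  C_31 = (0.00)(0.00) − (-0.15)(0.90) = 0.1350
  C_32 = −[(0.90)(0.00) − (-0.15)(0.00)] = 0.0000
  C_33 = (0.90)(0.90) − (0.00)(0.00) = 0.8100
det(I−A) = Σ_j (I−A)_1j·C_1j = (0.90)(0.5850) + (0.00)(0.0000) + (-0.15)(0.4050) = 0.46575
adj(I−A) = Cᵀ =
  [ 0.5850   0.0675   0.1350]
  [ 0.0000   0.5175   0.0000]
  [ 0.4050   0.4050   0.8100]
(I − A)⁻¹ = adj(I−A) / det(I−A) ≈
  [   1.2560     0.1449     0.2899]
  [   0.0000     1.1111     0.0000]
  [   0.8696     0.8696     1.7391]
Δx = (I − A)⁻¹ Δd with Δd having +10 in the Utilities component and 0 elsewhere.
So Δx_B = L_BU · (+10), where L_BU = adj(I−A)_BU / det(I−A) = 0.4050 / 0.46575.
Δx_B = 0.4050 × (+10) / 0.46575 = 4.05 / 0.46575 ≈ 8.70.

Δx_B = 8.70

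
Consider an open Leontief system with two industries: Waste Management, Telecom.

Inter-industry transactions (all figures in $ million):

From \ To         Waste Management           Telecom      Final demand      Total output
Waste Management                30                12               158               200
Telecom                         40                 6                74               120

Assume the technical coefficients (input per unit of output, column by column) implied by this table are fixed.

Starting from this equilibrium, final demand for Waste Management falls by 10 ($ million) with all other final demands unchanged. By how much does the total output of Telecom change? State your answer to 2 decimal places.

Technical coefficients a_ij = z_ij / X_j:
  a_11 = 30/200 = 0.15, a_21 = 40/200 = 0.20
  a_12 = 12/120 = 0.10, a_22 = 6/120 = 0.05
I − A =
  [   0.85    -0.10]
  [  -0.20     0.95]
det(I−A) = (0.85)(0.95) − (-0.10)(-0.20) = 0.7875
adj(I−A) = [[0.95, 0.10], [0.20, 0.85]]
(I − A)⁻¹ = adj(I−A) / det(I−A) ≈
  [   1.2063     0.1270]
  [   0.2540     1.0794]
Δx = (I − A)⁻¹ Δd with Δd having -10 in the Waste Management component and 0 elsewhere.
So Δx_2 = L_21 · (-10), where L_21 = adj(I−A)_21 / det(I−A) = 0.20 / 0.7875.
Δx_2 = 0.20 × (-10) / 0.7875 = -2.00 / 0.7875 ≈ -2.54.

Δx_2 = -2.54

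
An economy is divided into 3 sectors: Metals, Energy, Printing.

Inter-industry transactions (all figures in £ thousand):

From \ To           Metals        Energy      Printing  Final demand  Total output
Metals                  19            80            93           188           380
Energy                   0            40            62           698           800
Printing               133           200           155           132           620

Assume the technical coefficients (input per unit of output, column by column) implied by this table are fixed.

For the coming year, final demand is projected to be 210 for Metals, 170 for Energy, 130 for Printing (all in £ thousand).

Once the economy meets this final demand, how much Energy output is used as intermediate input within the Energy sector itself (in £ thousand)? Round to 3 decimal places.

z_22 = 10.996

Technical coefficients a_ij = z_ij / X_j:
  a_11 = 19/380 = 0.05, a_21 = 0/380 = 0.00, a_31 = 133/380 = 0.35
  a_12 = 80/800 = 0.10, a_22 = 40/800 = 0.05, a_32 = 200/800 = 0.25
  a_13 = 93/620 = 0.15, a_23 = 62/620 = 0.10, a_33 = 155/620 = 0.25
I − A =
  [   0.95    -0.10    -0.15]
  [   0.00     0.95    -0.10]
  [  -0.35    -0.25     0.75]
Cofactors of I−A, C_ij = (−1)^(i+j)·(minor ij) (rows/columns in the sector order above):
  C_11 = (0.95)(0.75) − (-0.10)(-0.25) = 0.6875
  C_12 = −[(0.00)(0.75) − (-0.10)(-0.35)] = 0.0350
  C_13 = (0.00)(-0.25) − (0.95)(-0.35) = 0.3325
  C_21 = −[(-0.10)(0.75) − (-0.15)(-0.25)] = 0.1125
  C_22 = (0.95)(0.75) − (-0.15)(-0.35) = 0.6600
  C_23 = −[(0.95)(-0.25) − (-0.10)(-0.35)] = 0.2725
  C_31 = (-0.10)(-0.10) − (-0.15)(0.95) = 0.1525
  C_32 = −[(0.95)(-0.10) − (-0.15)(0.00)] = 0.0950
  C_33 = (0.95)(0.95) − (-0.10)(0.00) = 0.9025
det(I−A) = Σ_j (I−A)_1j·C_1j = (0.95)(0.6875) + (-0.10)(0.0350) + (-0.15)(0.3325) = 0.59975
adj(I−A) = Cᵀ =
  [ 0.6875   0.1125   0.1525]
  [ 0.0350   0.6600   0.0950]
  [ 0.3325   0.2725   0.9025]
(I − A)⁻¹ = adj(I−A) / det(I−A) ≈
  [   1.1463     0.1876     0.2543]
  [   0.0584     1.1005     0.1584]
  [   0.5544     0.4544     1.5048]
First solve x = (I − A)⁻¹ d = adj(I−A)·d / det(I−A); in particular x_2 = (0.0350·210 + 0.6600·170 + 0.0950·130) / 0.59975 = 131.90 / 0.59975 ≈ 219.92497.
Intermediate flow from 2 to 2: z_22 = a_22 · x_2 = 0.05 × 131.90 / 0.59975 = 6.595 / 0.59975 ≈ 10.996.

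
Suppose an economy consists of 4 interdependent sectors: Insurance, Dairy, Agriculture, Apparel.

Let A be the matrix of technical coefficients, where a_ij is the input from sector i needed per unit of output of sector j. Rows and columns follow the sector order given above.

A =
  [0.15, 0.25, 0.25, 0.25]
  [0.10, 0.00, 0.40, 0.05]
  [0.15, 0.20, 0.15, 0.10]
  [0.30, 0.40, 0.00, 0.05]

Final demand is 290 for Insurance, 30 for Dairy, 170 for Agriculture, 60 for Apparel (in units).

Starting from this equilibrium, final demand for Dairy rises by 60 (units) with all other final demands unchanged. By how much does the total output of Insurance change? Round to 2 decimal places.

I − A =
  [   0.85    -0.25    -0.25    -0.25]
  [  -0.10     1.00    -0.40    -0.05]
  [  -0.15    -0.20     0.85    -0.10]
  [  -0.30    -0.40     0.00     0.95]
Compute the cofactors C_ij = (−1)^(i+j)·(3×3 minor ij) of I−A; the adjugate is their transpose:
adj(I−A) = Cᵀ =
  [ 0.698500   0.344375   0.367500   0.240625]
  [ 0.162500   0.579500   0.320500   0.107000]
  [ 0.195500   0.238625   0.678000   0.135375]
  [ 0.289000   0.352750   0.251000   0.575750]
det(I−A) = Σ_j (I−A)_1j·C_1j = (0.85)(0.698500) + (-0.25)(0.162500) + (-0.25)(0.195500) + (-0.25)(0.289000) = 0.431975
(I − A)⁻¹ = adj(I−A) / det(I−A) ≈
  [   1.6170     0.7972     0.8507     0.5570]
  [   0.3762     1.3415     0.7419     0.2477]
  [   0.4526     0.5524     1.5695     0.3134]
  [   0.6690     0.8166     0.5811     1.3328]
Δx = (I − A)⁻¹ Δd with Δd having +60 in the Dairy component and 0 elsewhere.
So Δx_1 = L_12 · (+60), where L_12 = adj(I−A)_12 / det(I−A) = 0.344375 / 0.431975.
Δx_1 = 0.344375 × (+60) / 0.431975 = 20.6625 / 0.431975 ≈ 47.83.

Δx_1 = 47.83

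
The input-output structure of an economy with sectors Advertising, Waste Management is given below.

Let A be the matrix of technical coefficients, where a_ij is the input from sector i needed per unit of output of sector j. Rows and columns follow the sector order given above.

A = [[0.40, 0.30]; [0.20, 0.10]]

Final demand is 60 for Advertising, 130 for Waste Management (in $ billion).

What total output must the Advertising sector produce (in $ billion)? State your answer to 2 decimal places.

x_A = 193.75

I − A =
  [   0.60    -0.30]
  [  -0.20     0.90]
det(I−A) = (0.60)(0.90) − (-0.30)(-0.20) = 0.4800
adj(I−A) = [[0.90, 0.30], [0.20, 0.60]]
(I − A)⁻¹ = adj(I−A) / det(I−A) ≈
  [   1.8750     0.6250]
  [   0.4167     1.2500]
x = (I − A)⁻¹ d = adj(I−A)·d / det(I−A), with det(I−A) = 0.4800:
  x_A = (0.90·60 + 0.30·130) / 0.4800 = 93.00 / 0.4800 = 193.75
  x_W = (0.20·60 + 0.60·130) / 0.4800 = 90.00 / 0.4800 = 187.50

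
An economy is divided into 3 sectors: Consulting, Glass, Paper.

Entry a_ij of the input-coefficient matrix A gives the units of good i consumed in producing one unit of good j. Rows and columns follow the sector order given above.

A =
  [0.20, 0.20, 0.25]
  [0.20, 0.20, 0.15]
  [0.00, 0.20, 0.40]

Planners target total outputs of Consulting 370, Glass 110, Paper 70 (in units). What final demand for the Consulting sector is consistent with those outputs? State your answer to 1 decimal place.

d_C = 256.5

I − A =
  [   0.80    -0.20    -0.25]
  [  -0.20     0.80    -0.15]
  [   0.00    -0.20     0.60]
d = (I − A) x:
  d_C = (+0.80)·370 + (-0.20)·110 + (-0.25)·70 = 256.5
  d_G = (-0.20)·370 + (+0.80)·110 + (-0.15)·70 = 3.5
  d_P = (+0.00)·370 + (-0.20)·110 + (+0.60)·70 = 20.0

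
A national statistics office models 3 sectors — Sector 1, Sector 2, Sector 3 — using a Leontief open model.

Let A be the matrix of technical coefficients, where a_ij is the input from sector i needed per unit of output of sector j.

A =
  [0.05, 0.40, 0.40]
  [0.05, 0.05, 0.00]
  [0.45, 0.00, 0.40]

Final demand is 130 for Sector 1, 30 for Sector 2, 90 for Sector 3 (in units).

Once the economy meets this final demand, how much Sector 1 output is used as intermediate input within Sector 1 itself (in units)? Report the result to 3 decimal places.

z_11 = 16.109

I − A =
  [   0.95    -0.40    -0.40]
  [  -0.05     0.95     0.00]
  [  -0.45     0.00     0.60]
Cofactors of I−A, C_ij = (−1)^(i+j)·(minor ij) (rows/columns in the sector order above):
  C_11 = (0.95)(0.60) − (0.00)(0.00) = 0.5700
  C_12 = −[(-0.05)(0.60) − (0.00)(-0.45)] = 0.0300
  C_13 = (-0.05)(0.00) − (0.95)(-0.45) = 0.4275
  C_21 = −[(-0.40)(0.60) − (-0.40)(0.00)] = 0.2400
  C_22 = (0.95)(0.60) − (-0.40)(-0.45) = 0.3900
  C_23 = −[(0.95)(0.00) − (-0.40)(-0.45)] = 0.1800
  C_31 = (-0.40)(0.00) − (-0.40)(0.95) = 0.3800
  C_32 = −[(0.95)(0.00) − (-0.40)(-0.05)] = 0.0200
  C_33 = (0.95)(0.95) − (-0.40)(-0.05) = 0.8825
det(I−A) = Σ_j (I−A)_1j·C_1j = (0.95)(0.5700) + (-0.40)(0.0300) + (-0.40)(0.4275) = 0.3585
adj(I−A) = Cᵀ =
  [ 0.5700   0.2400   0.3800]
  [ 0.0300   0.3900   0.0200]
  [ 0.4275   0.1800   0.8825]
(I − A)⁻¹ = adj(I−A) / det(I−A) ≈
  [   1.5900     0.6695     1.0600]
  [   0.0837     1.0879     0.0558]
  [   1.1925     0.5021     2.4616]
First solve x = (I − A)⁻¹ d = adj(I−A)·d / det(I−A); in particular x_1 = (0.5700·130 + 0.2400·30 + 0.3800·90) / 0.3585 = 115.50 / 0.3585 ≈ 322.17573.
Intermediate flow from 1 to 1: z_11 = a_11 · x_1 = 0.05 × 115.50 / 0.3585 = 5.775 / 0.3585 ≈ 16.109.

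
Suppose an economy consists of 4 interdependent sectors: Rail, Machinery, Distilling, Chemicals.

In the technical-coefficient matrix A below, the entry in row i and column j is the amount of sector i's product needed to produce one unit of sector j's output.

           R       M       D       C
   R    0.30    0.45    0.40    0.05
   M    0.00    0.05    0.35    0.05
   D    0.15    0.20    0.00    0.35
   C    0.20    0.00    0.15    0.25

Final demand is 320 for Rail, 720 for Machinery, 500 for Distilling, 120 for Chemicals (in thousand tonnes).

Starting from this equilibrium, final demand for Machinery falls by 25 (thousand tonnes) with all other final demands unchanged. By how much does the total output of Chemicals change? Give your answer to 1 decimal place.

I − A =
  [   0.70    -0.45    -0.40    -0.05]
  [   0.00     0.95    -0.35    -0.05]
  [  -0.15    -0.20     1.00    -0.35]
  [  -0.20     0.00    -0.15     0.75]
Compute the cofactors C_ij = (−1)^(i+j)·(3×3 minor ij) of I−A; the adjugate is their transpose:
adj(I−A) = Cᵀ =
  [ 0.608625   0.375375   0.413625   0.258625]
  [ 0.075000   0.404125   0.189500   0.120375]
  [ 0.175375   0.185125   0.484750   0.250250]
  [ 0.197375   0.137125   0.207250   0.535375]
det(I−A) = Σ_j (I−A)_1j·C_1j = (0.70)(0.608625) + (-0.45)(0.075000) + (-0.40)(0.175375) + (-0.05)(0.197375) = 0.31226875
(I − A)⁻¹ = adj(I−A) / det(I−A) ≈
  [   1.9490     1.2021     1.3246     0.8282]
  [   0.2402     1.2942     0.6068     0.3855]
  [   0.5616     0.5928     1.5523     0.8014]
  [   0.6321     0.4391     0.6637     1.7145]
Δx = (I − A)⁻¹ Δd with Δd having -25 in the Machinery component and 0 elsewhere.
So Δx_C = L_CM · (-25), where L_CM = adj(I−A)_CM / det(I−A) = 0.137125 / 0.31226875.
Δx_C = 0.137125 × (-25) / 0.31226875 = -3.428125 / 0.31226875 ≈ -11.0.

Δx_C = -11.0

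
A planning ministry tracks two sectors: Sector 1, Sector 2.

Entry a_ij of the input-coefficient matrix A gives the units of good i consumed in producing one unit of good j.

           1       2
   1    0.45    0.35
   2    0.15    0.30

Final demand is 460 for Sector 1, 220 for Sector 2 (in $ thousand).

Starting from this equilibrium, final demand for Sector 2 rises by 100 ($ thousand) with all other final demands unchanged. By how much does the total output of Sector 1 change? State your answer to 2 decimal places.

I − A =
  [   0.55    -0.35]
  [  -0.15     0.70]
det(I−A) = (0.55)(0.70) − (-0.35)(-0.15) = 0.3325
adj(I−A) = [[0.70, 0.35], [0.15, 0.55]]
(I − A)⁻¹ = adj(I−A) / det(I−A) ≈
  [   2.1053     1.0526]
  [   0.4511     1.6541]
Δx = (I − A)⁻¹ Δd with Δd having +100 in the Sector 2 component and 0 elsewhere.
So Δx_1 = L_12 · (+100), where L_12 = adj(I−A)_12 / det(I−A) = 0.35 / 0.3325.
Δx_1 = 0.35 × (+100) / 0.3325 = 35.00 / 0.3325 ≈ 105.26.

Δx_1 = 105.26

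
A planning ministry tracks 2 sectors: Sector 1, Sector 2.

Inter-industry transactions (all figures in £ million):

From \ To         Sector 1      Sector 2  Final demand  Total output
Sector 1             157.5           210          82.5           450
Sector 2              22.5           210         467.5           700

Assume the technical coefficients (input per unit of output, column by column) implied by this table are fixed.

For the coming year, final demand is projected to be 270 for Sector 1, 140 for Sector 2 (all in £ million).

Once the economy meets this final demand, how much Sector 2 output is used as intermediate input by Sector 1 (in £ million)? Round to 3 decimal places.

z_21 = 26.250

Technical coefficients a_ij = z_ij / X_j:
  a_11 = 157.5/450 = 0.35, a_21 = 22.5/450 = 0.05
  a_12 = 210/700 = 0.30, a_22 = 210/700 = 0.30
I − A =
  [   0.65    -0.30]
  [  -0.05     0.70]
det(I−A) = (0.65)(0.70) − (-0.30)(-0.05) = 0.4400
adj(I−A) = [[0.70, 0.30], [0.05, 0.65]]
(I − A)⁻¹ = adj(I−A) / det(I−A) ≈
  [   1.5909     0.6818]
  [   0.1136     1.4773]
First solve x = (I − A)⁻¹ d = adj(I−A)·d / det(I−A); in particular x_1 = (0.70·270 + 0.30·140) / 0.4400 = 231.00 / 0.4400 = 525.00000.
Intermediate flow from 2 to 1: z_21 = a_21 · x_1 = 0.05 × 231.00 / 0.4400 = 11.55 / 0.4400 = 26.250.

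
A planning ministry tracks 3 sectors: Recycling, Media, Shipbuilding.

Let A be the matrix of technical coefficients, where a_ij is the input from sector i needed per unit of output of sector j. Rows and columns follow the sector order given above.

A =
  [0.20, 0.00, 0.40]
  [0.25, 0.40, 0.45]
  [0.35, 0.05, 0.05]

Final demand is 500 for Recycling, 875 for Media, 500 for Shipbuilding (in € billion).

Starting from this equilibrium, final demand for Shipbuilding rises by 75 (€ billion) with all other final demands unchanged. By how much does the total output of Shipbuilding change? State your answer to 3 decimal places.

I − A =
  [   0.80     0.00    -0.40]
  [  -0.25     0.60    -0.45]
  [  -0.35    -0.05     0.95]
Cofactors of I−A, C_ij = (−1)^(i+j)·(minor ij) (rows/columns in the sector order above):
  C_11 = (0.60)(0.95) − (-0.45)(-0.05) = 0.5475
  C_12 = −[(-0.25)(0.95) − (-0.45)(-0.35)] = 0.3950
  C_13 = (-0.25)(-0.05) − (0.60)(-0.35) = 0.2225
  C_21 = −[(0.00)(0.95) − (-0.40)(-0.05)] = 0.0200
  C_22 = (0.80)(0.95) − (-0.40)(-0.35) = 0.6200
  C_23 = −[(0.80)(-0.05) − (0.00)(-0.35)] = 0.0400
  C_31 = (0.00)(-0.45) − (-0.40)(0.60) = 0.2400
  C_32 = −[(0.80)(-0.45) − (-0.40)(-0.25)] = 0.4600
  C_33 = (0.80)(0.60) − (0.00)(-0.25) = 0.4800
det(I−A) = Σ_j (I−A)_1j·C_1j = (0.80)(0.5475) + (0.00)(0.3950) + (-0.40)(0.2225) = 0.3490
adj(I−A) = Cᵀ =
  [ 0.5475   0.0200   0.2400]
  [ 0.3950   0.6200   0.4600]
  [ 0.2225   0.0400   0.4800]
(I − A)⁻¹ = adj(I−A) / det(I−A) ≈
  [   1.5688     0.0573     0.6877]
  [   1.1318     1.7765     1.3181]
  [   0.6375     0.1146     1.3754]
Δx = (I − A)⁻¹ Δd with Δd having +75 in the Shipbuilding component and 0 elsewhere.
So Δx_3 = L_33 · (+75), where L_33 = adj(I−A)_33 / det(I−A) = 0.4800 / 0.3490.
Δx_3 = 0.4800 × (+75) / 0.3490 = 36.00 / 0.3490 ≈ 103.152.

Δx_3 = 103.152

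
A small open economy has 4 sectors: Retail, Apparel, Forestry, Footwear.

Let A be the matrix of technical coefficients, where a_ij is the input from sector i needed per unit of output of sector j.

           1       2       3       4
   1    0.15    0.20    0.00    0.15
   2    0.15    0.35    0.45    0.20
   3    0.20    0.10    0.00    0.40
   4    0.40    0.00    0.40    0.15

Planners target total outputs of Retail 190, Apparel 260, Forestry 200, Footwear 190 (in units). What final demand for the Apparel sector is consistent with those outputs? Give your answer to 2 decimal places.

I − A =
  [   0.85    -0.20     0.00    -0.15]
  [  -0.15     0.65    -0.45    -0.20]
  [  -0.20    -0.10     1.00    -0.40]
  [  -0.40     0.00    -0.40     0.85]
d = (I − A) x:
  d_1 = (+0.85)·190 + (-0.20)·260 + (+0.00)·200 + (-0.15)·190 = 81.00
  d_2 = (-0.15)·190 + (+0.65)·260 + (-0.45)·200 + (-0.20)·190 = 12.50
  d_3 = (-0.20)·190 + (-0.10)·260 + (+1.00)·200 + (-0.40)·190 = 60.00
  d_4 = (-0.40)·190 + (+0.00)·260 + (-0.40)·200 + (+0.85)·190 = 5.50

d_2 = 12.50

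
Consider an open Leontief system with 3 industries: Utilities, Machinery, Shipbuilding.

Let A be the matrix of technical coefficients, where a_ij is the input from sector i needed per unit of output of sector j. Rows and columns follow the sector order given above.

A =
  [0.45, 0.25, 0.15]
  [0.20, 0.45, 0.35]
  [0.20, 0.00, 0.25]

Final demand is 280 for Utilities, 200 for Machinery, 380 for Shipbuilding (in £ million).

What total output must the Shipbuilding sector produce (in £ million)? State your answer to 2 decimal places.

x_3 = 880.13

I − A =
  [   0.55    -0.25    -0.15]
  [  -0.20     0.55    -0.35]
  [  -0.20     0.00     0.75]
Cofactors of I−A, C_ij = (−1)^(i+j)·(minor ij) (rows/columns in the sector order above):
  C_11 = (0.55)(0.75) − (-0.35)(0.00) = 0.4125
  C_12 = −[(-0.20)(0.75) − (-0.35)(-0.20)] = 0.2200
  C_13 = (-0.20)(0.00) − (0.55)(-0.20) = 0.1100
  C_21 = −[(-0.25)(0.75) − (-0.15)(0.00)] = 0.1875
  C_22 = (0.55)(0.75) − (-0.15)(-0.20) = 0.3825
  C_23 = −[(0.55)(0.00) − (-0.25)(-0.20)] = 0.0500
  C_31 = (-0.25)(-0.35) − (-0.15)(0.55) = 0.1700
  C_32 = −[(0.55)(-0.35) − (-0.15)(-0.20)] = 0.2225
  C_33 = (0.55)(0.55) − (-0.25)(-0.20) = 0.2525
det(I−A) = Σ_j (I−A)_1j·C_1j = (0.55)(0.4125) + (-0.25)(0.2200) + (-0.15)(0.1100) = 0.155375
adj(I−A) = Cᵀ =
  [ 0.4125   0.1875   0.1700]
  [ 0.2200   0.3825   0.2225]
  [ 0.1100   0.0500   0.2525]
(I − A)⁻¹ = adj(I−A) / det(I−A) ≈
  [   2.6549     1.2068     1.0941]
  [   1.4159     2.4618     1.4320]
  [   0.7080     0.3218     1.6251]
x = (I − A)⁻¹ d = adj(I−A)·d / det(I−A), with det(I−A) = 0.155375:
  x_1 = (0.4125·280 + 0.1875·200 + 0.1700·380) / 0.155375 = 217.60 / 0.155375 ≈ 1400.48
  x_2 = (0.2200·280 + 0.3825·200 + 0.2225·380) / 0.155375 = 222.65 / 0.155375 ≈ 1432.98
  x_3 = (0.1100·280 + 0.0500·200 + 0.2525·380) / 0.155375 = 136.75 / 0.155375 ≈ 880.13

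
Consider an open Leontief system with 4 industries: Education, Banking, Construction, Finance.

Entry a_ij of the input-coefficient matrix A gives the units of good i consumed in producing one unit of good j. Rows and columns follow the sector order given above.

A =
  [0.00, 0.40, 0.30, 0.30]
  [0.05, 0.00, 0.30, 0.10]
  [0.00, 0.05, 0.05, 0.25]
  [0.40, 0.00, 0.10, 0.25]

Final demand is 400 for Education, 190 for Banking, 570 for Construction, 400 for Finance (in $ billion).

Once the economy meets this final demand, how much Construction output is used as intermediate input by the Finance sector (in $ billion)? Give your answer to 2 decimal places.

z_34 = 355.33

I − A =
  [   1.00    -0.40    -0.30    -0.30]
  [  -0.05     1.00    -0.30    -0.10]
  [   0.00    -0.05     0.95    -0.25]
  [  -0.40     0.00    -0.10     0.75]
Compute the cofactors C_ij = (−1)^(i+j)·(3×3 minor ij) of I−A; the adjugate is their transpose:
adj(I−A) = Cᵀ =
  [ 0.675750   0.287750   0.349000   0.425000]
  [ 0.102375   0.543500   0.223750   0.188000]
  [ 0.103875   0.071500   0.599000   0.250750]
  [ 0.374250   0.163000   0.266000   0.915250]
det(I−A) = Σ_j (I−A)_1j·C_1j = (1.00)(0.675750) + (-0.40)(0.102375) + (-0.30)(0.103875) + (-0.30)(0.374250) = 0.4913625
(I − A)⁻¹ = adj(I−A) / det(I−A) ≈
  [   1.3753     0.5856     0.7103     0.8649]
  [   0.2083     1.1061     0.4554     0.3826]
  [   0.2114     0.1455     1.2191     0.5103]
  [   0.7617     0.3317     0.5414     1.8627]
First solve x = (I − A)⁻¹ d = adj(I−A)·d / det(I−A); in particular x_4 = (0.374250·400 + 0.163000·190 + 0.266000·570 + 0.915250·400) / 0.4913625 = 698.39 / 0.4913625 ≈ 1421.3335.
Intermediate flow from 3 to 4: z_34 = a_34 · x_4 = 0.25 × 698.39 / 0.4913625 = 174.5975 / 0.4913625 ≈ 355.33.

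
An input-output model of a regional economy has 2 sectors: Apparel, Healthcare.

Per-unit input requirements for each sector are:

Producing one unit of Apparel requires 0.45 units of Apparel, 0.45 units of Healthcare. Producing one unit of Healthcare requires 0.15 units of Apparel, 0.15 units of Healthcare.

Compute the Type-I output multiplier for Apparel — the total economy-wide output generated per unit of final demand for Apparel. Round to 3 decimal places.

I − A =
  [   0.55    -0.15]
  [  -0.45     0.85]
det(I−A) = (0.55)(0.85) − (-0.15)(-0.45) = 0.4000
adj(I−A) = [[0.85, 0.15], [0.45, 0.55]]
(I − A)⁻¹ = adj(I−A) / det(I−A) ≈
  [   2.1250     0.3750]
  [   1.1250     1.3750]
The output multiplier for sector j is the column-j sum of the Leontief inverse (I − A)⁻¹ = adj(I−A) / det(I−A).
Column A of adj(I−A): (0.85, 0.45); det(I−A) = 0.4000.
m_A = (0.85 + 0.45) / 0.4000 = 1.30 / 0.4000 = 3.250.

m_A = 3.250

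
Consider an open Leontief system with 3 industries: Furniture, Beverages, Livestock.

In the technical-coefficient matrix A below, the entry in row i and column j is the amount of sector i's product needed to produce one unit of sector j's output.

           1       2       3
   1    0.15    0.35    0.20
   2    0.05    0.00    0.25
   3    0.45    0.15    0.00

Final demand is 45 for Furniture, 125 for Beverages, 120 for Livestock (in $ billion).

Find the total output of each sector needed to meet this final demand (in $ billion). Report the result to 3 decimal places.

x_1 = 187.103, x_2 = 192.628, x_3 = 233.091

I − A =
  [   0.85    -0.35    -0.20]
  [  -0.05     1.00    -0.25]
  [  -0.45    -0.15     1.00]
Cofactors of I−A, C_ij = (−1)^(i+j)·(minor ij) (rows/columns in the sector order above):
  C_11 = (1.00)(1.00) − (-0.25)(-0.15) = 0.9625
  C_12 = −[(-0.05)(1.00) − (-0.25)(-0.45)] = 0.1625
  C_13 = (-0.05)(-0.15) − (1.00)(-0.45) = 0.4575
  C_21 = −[(-0.35)(1.00) − (-0.20)(-0.15)] = 0.3800
  C_22 = (0.85)(1.00) − (-0.20)(-0.45) = 0.7600
  C_23 = −[(0.85)(-0.15) − (-0.35)(-0.45)] = 0.2850
  C_31 = (-0.35)(-0.25) − (-0.20)(1.00) = 0.2875
  C_32 = −[(0.85)(-0.25) − (-0.20)(-0.05)] = 0.2225
  C_33 = (0.85)(1.00) − (-0.35)(-0.05) = 0.8325
det(I−A) = Σ_j (I−A)_1j·C_1j = (0.85)(0.9625) + (-0.35)(0.1625) + (-0.20)(0.4575) = 0.66975
adj(I−A) = Cᵀ =
  [ 0.9625   0.3800   0.2875]
  [ 0.1625   0.7600   0.2225]
  [ 0.4575   0.2850   0.8325]
(I − A)⁻¹ = adj(I−A) / det(I−A) ≈
  [   1.4371     0.5674     0.4293]
  [   0.2426     1.1348     0.3322]
  [   0.6831     0.4255     1.2430]
x = (I − A)⁻¹ d = adj(I−A)·d / det(I−A), with det(I−A) = 0.66975:
  x_1 = (0.9625·45 + 0.3800·125 + 0.2875·120) / 0.66975 = 125.3125 / 0.66975 ≈ 187.103
  x_2 = (0.1625·45 + 0.7600·125 + 0.2225·120) / 0.66975 = 129.0125 / 0.66975 ≈ 192.628
  x_3 = (0.4575·45 + 0.2850·125 + 0.8325·120) / 0.66975 = 156.1125 / 0.66975 ≈ 233.091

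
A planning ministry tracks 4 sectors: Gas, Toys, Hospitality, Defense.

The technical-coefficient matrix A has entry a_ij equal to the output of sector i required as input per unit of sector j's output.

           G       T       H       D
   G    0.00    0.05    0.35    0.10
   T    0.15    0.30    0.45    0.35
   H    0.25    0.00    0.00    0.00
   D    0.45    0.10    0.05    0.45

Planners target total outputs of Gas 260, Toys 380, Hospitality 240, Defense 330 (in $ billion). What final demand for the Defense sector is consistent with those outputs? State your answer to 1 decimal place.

d_D = 14.5

I − A =
  [   1.00    -0.05    -0.35    -0.10]
  [  -0.15     0.70    -0.45    -0.35]
  [  -0.25     0.00     1.00     0.00]
  [  -0.45    -0.10    -0.05     0.55]
d = (I − A) x:
  d_G = (+1.00)·260 + (-0.05)·380 + (-0.35)·240 + (-0.10)·330 = 124.0
  d_T = (-0.15)·260 + (+0.70)·380 + (-0.45)·240 + (-0.35)·330 = 3.5
  d_H = (-0.25)·260 + (+0.00)·380 + (+1.00)·240 + (+0.00)·330 = 175.0
  d_D = (-0.45)·260 + (-0.10)·380 + (-0.05)·240 + (+0.55)·330 = 14.5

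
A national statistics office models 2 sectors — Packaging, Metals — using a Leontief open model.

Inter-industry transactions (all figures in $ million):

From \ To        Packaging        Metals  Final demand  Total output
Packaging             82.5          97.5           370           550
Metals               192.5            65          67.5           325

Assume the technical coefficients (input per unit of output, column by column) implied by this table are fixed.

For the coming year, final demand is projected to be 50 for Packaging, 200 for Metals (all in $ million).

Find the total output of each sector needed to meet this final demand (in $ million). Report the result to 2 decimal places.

x_1 = 173.91, x_2 = 326.09

Technical coefficients a_ij = z_ij / X_j:
  a_11 = 82.5/550 = 0.15, a_21 = 192.5/550 = 0.35
  a_12 = 97.5/325 = 0.30, a_22 = 65/325 = 0.20
I − A =
  [   0.85    -0.30]
  [  -0.35     0.80]
det(I−A) = (0.85)(0.80) − (-0.30)(-0.35) = 0.5750
adj(I−A) = [[0.80, 0.30], [0.35, 0.85]]
(I − A)⁻¹ = adj(I−A) / det(I−A) ≈
  [   1.3913     0.5217]
  [   0.6087     1.4783]
x = (I − A)⁻¹ d = adj(I−A)·d / det(I−A), with det(I−A) = 0.5750:
  x_1 = (0.80·50 + 0.30·200) / 0.5750 = 100.00 / 0.5750 ≈ 173.91
  x_2 = (0.35·50 + 0.85·200) / 0.5750 = 187.50 / 0.5750 ≈ 326.09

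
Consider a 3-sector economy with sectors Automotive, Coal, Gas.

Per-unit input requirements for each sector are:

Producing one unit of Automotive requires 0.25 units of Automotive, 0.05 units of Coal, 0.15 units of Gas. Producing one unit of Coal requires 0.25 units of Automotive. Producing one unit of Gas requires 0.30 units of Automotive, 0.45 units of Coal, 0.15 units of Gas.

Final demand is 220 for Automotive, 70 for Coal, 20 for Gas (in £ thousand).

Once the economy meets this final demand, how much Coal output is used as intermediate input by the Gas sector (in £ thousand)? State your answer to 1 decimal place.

z_23 = 40.1

I − A =
  [   0.75    -0.25    -0.30]
  [  -0.05     1.00    -0.45]
  [  -0.15     0.00     0.85]
Cofactors of I−A, C_ij = (−1)^(i+j)·(minor ij) (rows/columns in the sector order above):
  C_11 = (1.00)(0.85) − (-0.45)(0.00) = 0.8500
  C_12 = −[(-0.05)(0.85) − (-0.45)(-0.15)] = 0.1100
  C_13 = (-0.05)(0.00) − (1.00)(-0.15) = 0.1500
  C_21 = −[(-0.25)(0.85) − (-0.30)(0.00)] = 0.2125
  C_22 = (0.75)(0.85) − (-0.30)(-0.15) = 0.5925
  C_23 = −[(0.75)(0.00) − (-0.25)(-0.15)] = 0.0375
  C_31 = (-0.25)(-0.45) − (-0.30)(1.00) = 0.4125
  C_32 = −[(0.75)(-0.45) − (-0.30)(-0.05)] = 0.3525
  C_33 = (0.75)(1.00) − (-0.25)(-0.05) = 0.7375
det(I−A) = Σ_j (I−A)_1j·C_1j = (0.75)(0.8500) + (-0.25)(0.1100) + (-0.30)(0.1500) = 0.5650
adj(I−A) = Cᵀ =
  [ 0.8500   0.2125   0.4125]
  [ 0.1100   0.5925   0.3525]
  [ 0.1500   0.0375   0.7375]
(I − A)⁻¹ = adj(I−A) / det(I−A) ≈
  [   1.5044     0.3761     0.7301]
  [   0.1947     1.0487     0.6239]
  [   0.2655     0.0664     1.3053]
First solve x = (I − A)⁻¹ d = adj(I−A)·d / det(I−A); in particular x_3 = (0.1500·220 + 0.0375·70 + 0.7375·20) / 0.5650 = 50.375 / 0.5650 ≈ 89.159.
Intermediate flow from 2 to 3: z_23 = a_23 · x_3 = 0.45 × 50.375 / 0.5650 = 22.66875 / 0.5650 ≈ 40.1.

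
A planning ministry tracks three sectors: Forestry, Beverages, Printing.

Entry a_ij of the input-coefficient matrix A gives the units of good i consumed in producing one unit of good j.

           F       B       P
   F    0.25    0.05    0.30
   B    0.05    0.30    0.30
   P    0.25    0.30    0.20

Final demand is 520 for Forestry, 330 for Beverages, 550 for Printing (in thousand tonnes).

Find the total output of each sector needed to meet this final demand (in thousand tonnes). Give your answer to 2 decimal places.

I − A =
  [   0.75    -0.05    -0.30]
  [  -0.05     0.70    -0.30]
  [  -0.25    -0.30     0.80]
Cofactors of I−A, C_ij = (−1)^(i+j)·(minor ij) (rows/columns in the sector order above):
  C_11 = (0.70)(0.80) − (-0.30)(-0.30) = 0.4700
  C_12 = −[(-0.05)(0.80) − (-0.30)(-0.25)] = 0.1150
  C_13 = (-0.05)(-0.30) − (0.70)(-0.25) = 0.1900
  C_21 = −[(-0.05)(0.80) − (-0.30)(-0.30)] = 0.1300
  C_22 = (0.75)(0.80) − (-0.30)(-0.25) = 0.5250
  C_23 = −[(0.75)(-0.30) − (-0.05)(-0.25)] = 0.2375
  C_31 = (-0.05)(-0.30) − (-0.30)(0.70) = 0.2250
  C_32 = −[(0.75)(-0.30) − (-0.30)(-0.05)] = 0.2400
  C_33 = (0.75)(0.70) − (-0.05)(-0.05) = 0.5225
det(I−A) = Σ_j (I−A)_1j·C_1j = (0.75)(0.4700) + (-0.05)(0.1150) + (-0.30)(0.1900) = 0.28975
adj(I−A) = Cᵀ =
  [ 0.4700   0.1300   0.2250]
  [ 0.1150   0.5250   0.2400]
  [ 0.1900   0.2375   0.5225]
(I − A)⁻¹ = adj(I−A) / det(I−A) ≈
  [   1.6221     0.4487     0.7765]
  [   0.3969     1.8119     0.8283]
  [   0.6557     0.8197     1.8033]
x = (I − A)⁻¹ d = adj(I−A)·d / det(I−A), with det(I−A) = 0.28975:
  x_F = (0.4700·520 + 0.1300·330 + 0.2250·550) / 0.28975 = 411.05 / 0.28975 ≈ 1418.64
  x_B = (0.1150·520 + 0.5250·330 + 0.2400·550) / 0.28975 = 365.05 / 0.28975 ≈ 1259.88
  x_P = (0.1900·520 + 0.2375·330 + 0.5225·550) / 0.28975 = 464.55 / 0.28975 ≈ 1603.28

x_F = 1418.64, x_B = 1259.88, x_P = 1603.28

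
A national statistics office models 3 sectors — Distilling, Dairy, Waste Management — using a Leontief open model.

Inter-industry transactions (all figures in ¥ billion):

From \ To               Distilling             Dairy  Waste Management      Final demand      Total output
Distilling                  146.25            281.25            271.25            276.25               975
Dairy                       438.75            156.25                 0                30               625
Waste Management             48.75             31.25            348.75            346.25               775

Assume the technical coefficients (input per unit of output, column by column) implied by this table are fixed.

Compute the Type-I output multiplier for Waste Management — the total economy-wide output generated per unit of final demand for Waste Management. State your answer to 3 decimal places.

m_3 = 3.918

Technical coefficients a_ij = z_ij / X_j:
  a_11 = 146.25/975 = 0.15, a_21 = 438.75/975 = 0.45, a_31 = 48.75/975 = 0.05
  a_12 = 281.25/625 = 0.45, a_22 = 156.25/625 = 0.25, a_32 = 31.25/625 = 0.05
  a_13 = 271.25/775 = 0.35, a_23 = 0/775 = 0.00, a_33 = 348.75/775 = 0.45
I − A =
  [   0.85    -0.45    -0.35]
  [  -0.45     0.75     0.00]
  [  -0.05    -0.05     0.55]
Cofactors of I−A, C_ij = (−1)^(i+j)·(minor ij) (rows/columns in the sector order above):
  C_11 = (0.75)(0.55) − (0.00)(-0.05) = 0.4125
  C_12 = −[(-0.45)(0.55) − (0.00)(-0.05)] = 0.2475
  C_13 = (-0.45)(-0.05) − (0.75)(-0.05) = 0.0600
  C_21 = −[(-0.45)(0.55) − (-0.35)(-0.05)] = 0.2650
  C_22 = (0.85)(0.55) − (-0.35)(-0.05) = 0.4500
  C_23 = −[(0.85)(-0.05) − (-0.45)(-0.05)] = 0.0650
  C_31 = (-0.45)(0.00) − (-0.35)(0.75) = 0.2625
  C_32 = −[(0.85)(0.00) − (-0.35)(-0.45)] = 0.1575
  C_33 = (0.85)(0.75) − (-0.45)(-0.45) = 0.4350
det(I−A) = Σ_j (I−A)_1j·C_1j = (0.85)(0.4125) + (-0.45)(0.2475) + (-0.35)(0.0600) = 0.21825
adj(I−A) = Cᵀ =
  [ 0.4125   0.2650   0.2625]
  [ 0.2475   0.4500   0.1575]
  [ 0.0600   0.0650   0.4350]
(I − A)⁻¹ = adj(I−A) / det(I−A) ≈
  [   1.8900     1.2142     1.2027]
  [   1.1340     2.0619     0.7216]
  [   0.2749     0.2978     1.9931]
The output multiplier for sector j is the column-j sum of the Leontief inverse (I − A)⁻¹ = adj(I−A) / det(I−A).
Column 3 of adj(I−A): (0.2625, 0.1575, 0.4350); det(I−A) = 0.21825.
m_3 = (0.2625 + 0.1575 + 0.4350) / 0.21825 = 0.855 / 0.21825 ≈ 3.918.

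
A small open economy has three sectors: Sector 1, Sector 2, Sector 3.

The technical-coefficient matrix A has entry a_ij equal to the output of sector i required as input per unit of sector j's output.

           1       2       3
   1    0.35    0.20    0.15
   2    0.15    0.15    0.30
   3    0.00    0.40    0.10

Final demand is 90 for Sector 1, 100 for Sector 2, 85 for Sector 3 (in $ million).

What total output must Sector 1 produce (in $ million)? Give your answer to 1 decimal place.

x_1 = 255.7

I − A =
  [   0.65    -0.20    -0.15]
  [  -0.15     0.85    -0.30]
  [   0.00    -0.40     0.90]
Cofactors of I−A, C_ij = (−1)^(i+j)·(minor ij) (rows/columns in the sector order above):
  C_11 = (0.85)(0.90) − (-0.30)(-0.40) = 0.6450
  C_12 = −[(-0.15)(0.90) − (-0.30)(0.00)] = 0.1350
  C_13 = (-0.15)(-0.40) − (0.85)(0.00) = 0.0600
  C_21 = −[(-0.20)(0.90) − (-0.15)(-0.40)] = 0.2400
  C_22 = (0.65)(0.90) − (-0.15)(0.00) = 0.5850
  C_23 = −[(0.65)(-0.40) − (-0.20)(0.00)] = 0.2600
  C_31 = (-0.20)(-0.30) − (-0.15)(0.85) = 0.1875
  C_32 = −[(0.65)(-0.30) − (-0.15)(-0.15)] = 0.2175
  C_33 = (0.65)(0.85) − (-0.20)(-0.15) = 0.5225
det(I−A) = Σ_j (I−A)_1j·C_1j = (0.65)(0.6450) + (-0.20)(0.1350) + (-0.15)(0.0600) = 0.38325
adj(I−A) = Cᵀ =
  [ 0.6450   0.2400   0.1875]
  [ 0.1350   0.5850   0.2175]
  [ 0.0600   0.2600   0.5225]
(I − A)⁻¹ = adj(I−A) / det(I−A) ≈
  [   1.6830     0.6262     0.4892]
  [   0.3523     1.5264     0.5675]
  [   0.1566     0.6784     1.3633]
x = (I − A)⁻¹ d = adj(I−A)·d / det(I−A), with det(I−A) = 0.38325:
  x_1 = (0.6450·90 + 0.2400·100 + 0.1875·85) / 0.38325 = 97.9875 / 0.38325 ≈ 255.7
  x_2 = (0.1350·90 + 0.5850·100 + 0.2175·85) / 0.38325 = 89.1375 / 0.38325 ≈ 232.6
  x_3 = (0.0600·90 + 0.2600·100 + 0.5225·85) / 0.38325 = 75.8125 / 0.38325 ≈ 197.8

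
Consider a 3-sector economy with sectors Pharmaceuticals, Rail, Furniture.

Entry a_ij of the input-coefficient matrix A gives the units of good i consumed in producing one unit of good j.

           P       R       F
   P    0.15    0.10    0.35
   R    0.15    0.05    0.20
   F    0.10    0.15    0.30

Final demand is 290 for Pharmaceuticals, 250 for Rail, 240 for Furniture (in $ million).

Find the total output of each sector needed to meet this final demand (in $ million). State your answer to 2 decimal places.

I − A =
  [   0.85    -0.10    -0.35]
  [  -0.15     0.95    -0.20]
  [  -0.10    -0.15     0.70]
Cofactors of I−A, C_ij = (−1)^(i+j)·(minor ij) (rows/columns in the sector order above):
  C_11 = (0.95)(0.70) − (-0.20)(-0.15) = 0.6350
  C_12 = −[(-0.15)(0.70) − (-0.20)(-0.10)] = 0.1250
  C_13 = (-0.15)(-0.15) − (0.95)(-0.10) = 0.1175
  C_21 = −[(-0.10)(0.70) − (-0.35)(-0.15)] = 0.1225
  C_22 = (0.85)(0.70) − (-0.35)(-0.10) = 0.5600
  C_23 = −[(0.85)(-0.15) − (-0.10)(-0.10)] = 0.1375
  C_31 = (-0.10)(-0.20) − (-0.35)(0.95) = 0.3525
  C_32 = −[(0.85)(-0.20) − (-0.35)(-0.15)] = 0.2225
  C_33 = (0.85)(0.95) − (-0.10)(-0.15) = 0.7925
det(I−A) = Σ_j (I−A)_1j·C_1j = (0.85)(0.6350) + (-0.10)(0.1250) + (-0.35)(0.1175) = 0.486125
adj(I−A) = Cᵀ =
  [ 0.6350   0.1225   0.3525]
  [ 0.1250   0.5600   0.2225]
  [ 0.1175   0.1375   0.7925]
(I − A)⁻¹ = adj(I−A) / det(I−A) ≈
  [   1.3062     0.2520     0.7251]
  [   0.2571     1.1520     0.4577]
  [   0.2417     0.2828     1.6302]
x = (I − A)⁻¹ d = adj(I−A)·d / det(I−A), with det(I−A) = 0.486125:
  x_P = (0.6350·290 + 0.1225·250 + 0.3525·240) / 0.486125 = 299.375 / 0.486125 ≈ 615.84
  x_R = (0.1250·290 + 0.5600·250 + 0.2225·240) / 0.486125 = 229.65 / 0.486125 ≈ 472.41
  x_F = (0.1175·290 + 0.1375·250 + 0.7925·240) / 0.486125 = 258.65 / 0.486125 ≈ 532.06

x_P = 615.84, x_R = 472.41, x_F = 532.06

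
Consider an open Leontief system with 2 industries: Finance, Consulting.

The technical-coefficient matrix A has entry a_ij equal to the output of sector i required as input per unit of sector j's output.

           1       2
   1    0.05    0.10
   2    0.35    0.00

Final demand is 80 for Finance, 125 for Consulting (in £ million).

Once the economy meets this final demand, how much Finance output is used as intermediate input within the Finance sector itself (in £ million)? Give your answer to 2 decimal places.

z_11 = 5.05

I − A =
  [   0.95    -0.10]
  [  -0.35     1.00]
det(I−A) = (0.95)(1.00) − (-0.10)(-0.35) = 0.9150
adj(I−A) = [[1.00, 0.10], [0.35, 0.95]]
(I − A)⁻¹ = adj(I−A) / det(I−A) ≈
  [   1.0929     0.1093]
  [   0.3825     1.0383]
First solve x = (I − A)⁻¹ d = adj(I−A)·d / det(I−A); in particular x_1 = (1.00·80 + 0.10·125) / 0.9150 = 92.50 / 0.9150 ≈ 101.0929.
Intermediate flow from 1 to 1: z_11 = a_11 · x_1 = 0.05 × 92.50 / 0.9150 = 4.625 / 0.9150 ≈ 5.05.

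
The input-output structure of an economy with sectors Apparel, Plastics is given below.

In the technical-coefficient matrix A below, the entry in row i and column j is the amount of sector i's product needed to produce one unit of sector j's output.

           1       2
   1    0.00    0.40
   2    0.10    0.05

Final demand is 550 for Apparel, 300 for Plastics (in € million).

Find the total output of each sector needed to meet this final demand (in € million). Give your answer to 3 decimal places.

x_1 = 706.044, x_2 = 390.110

I − A =
  [   1.00    -0.40]
  [  -0.10     0.95]
det(I−A) = (1.00)(0.95) − (-0.40)(-0.10) = 0.9100
adj(I−A) = [[0.95, 0.40], [0.10, 1.00]]
(I − A)⁻¹ = adj(I−A) / det(I−A) ≈
  [   1.0440     0.4396]
  [   0.1099     1.0989]
x = (I − A)⁻¹ d = adj(I−A)·d / det(I−A), with det(I−A) = 0.9100:
  x_1 = (0.95·550 + 0.40·300) / 0.9100 = 642.50 / 0.9100 ≈ 706.044
  x_2 = (0.10·550 + 1.00·300) / 0.9100 = 355.00 / 0.9100 ≈ 390.110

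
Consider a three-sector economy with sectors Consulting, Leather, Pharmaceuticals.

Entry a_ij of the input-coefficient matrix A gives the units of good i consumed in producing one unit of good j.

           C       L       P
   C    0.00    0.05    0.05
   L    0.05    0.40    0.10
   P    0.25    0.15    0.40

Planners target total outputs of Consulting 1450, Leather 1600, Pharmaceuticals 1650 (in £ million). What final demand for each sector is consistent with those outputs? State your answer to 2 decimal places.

I − A =
  [   1.00    -0.05    -0.05]
  [  -0.05     0.60    -0.10]
  [  -0.25    -0.15     0.60]
d = (I − A) x:
  d_C = (+1.00)·1450 + (-0.05)·1600 + (-0.05)·1650 = 1287.50
  d_L = (-0.05)·1450 + (+0.60)·1600 + (-0.10)·1650 = 722.50
  d_P = (-0.25)·1450 + (-0.15)·1600 + (+0.60)·1650 = 387.50

d_C = 1287.50, d_L = 722.50, d_P = 387.50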